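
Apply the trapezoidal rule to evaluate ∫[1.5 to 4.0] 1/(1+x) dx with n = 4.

f(x) = 1/(1+x)
a = 1.5, b = 4.0, n = 4
h = (b - a)/n = 0.625000

Trapezoidal rule: (h/2)[f(x₀) + 2f(x₁) + 2f(x₂) + ... + f(xₙ)]

x_0 = 1.5000, f(x_0) = 0.400000, coefficient = 1
x_1 = 2.1250, f(x_1) = 0.320000, coefficient = 2
x_2 = 2.7500, f(x_2) = 0.266667, coefficient = 2
x_3 = 3.3750, f(x_3) = 0.228571, coefficient = 2
x_4 = 4.0000, f(x_4) = 0.200000, coefficient = 1

I ≈ (0.625000/2) × 2.230476 = 0.697024
Exact value: 0.693147
Error: 0.003877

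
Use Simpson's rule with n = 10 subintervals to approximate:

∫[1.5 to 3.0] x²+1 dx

f(x) = x²+1
a = 1.5, b = 3.0, n = 10
h = (b - a)/n = 0.150000

Simpson's rule: (h/3)[f(x₀) + 4f(x₁) + 2f(x₂) + ... + f(xₙ)]

x_0 = 1.5000, f(x_0) = 3.250000, coefficient = 1
x_1 = 1.6500, f(x_1) = 3.722500, coefficient = 4
x_2 = 1.8000, f(x_2) = 4.240000, coefficient = 2
x_3 = 1.9500, f(x_3) = 4.802500, coefficient = 4
x_4 = 2.1000, f(x_4) = 5.410000, coefficient = 2
x_5 = 2.2500, f(x_5) = 6.062500, coefficient = 4
x_6 = 2.4000, f(x_6) = 6.760000, coefficient = 2
x_7 = 2.5500, f(x_7) = 7.502500, coefficient = 4
x_8 = 2.7000, f(x_8) = 8.290000, coefficient = 2
x_9 = 2.8500, f(x_9) = 9.122500, coefficient = 4
x_10 = 3.0000, f(x_10) = 10.000000, coefficient = 1

I ≈ (0.150000/3) × 187.500000 = 9.375000
Exact value: 9.375000
Error: 0.000000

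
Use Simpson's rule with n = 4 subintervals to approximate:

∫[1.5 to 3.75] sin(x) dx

f(x) = sin(x)
a = 1.5, b = 3.75, n = 4
h = (b - a)/n = 0.562500

Simpson's rule: (h/3)[f(x₀) + 4f(x₁) + 2f(x₂) + ... + f(xₙ)]

x_0 = 1.5000, f(x_0) = 0.997495, coefficient = 1
x_1 = 2.0625, f(x_1) = 0.881530, coefficient = 4
x_2 = 2.6250, f(x_2) = 0.493920, coefficient = 2
x_3 = 3.1875, f(x_3) = -0.045891, coefficient = 4
x_4 = 3.7500, f(x_4) = -0.571561, coefficient = 1

I ≈ (0.562500/3) × 4.756329 = 0.891812
Exact value: 0.891297
Error: 0.000515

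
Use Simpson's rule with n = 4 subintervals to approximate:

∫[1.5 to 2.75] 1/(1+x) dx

f(x) = 1/(1+x)
a = 1.5, b = 2.75, n = 4
h = (b - a)/n = 0.312500

Simpson's rule: (h/3)[f(x₀) + 4f(x₁) + 2f(x₂) + ... + f(xₙ)]

x_0 = 1.5000, f(x_0) = 0.400000, coefficient = 1
x_1 = 1.8125, f(x_1) = 0.355556, coefficient = 4
x_2 = 2.1250, f(x_2) = 0.320000, coefficient = 2
x_3 = 2.4375, f(x_3) = 0.290909, coefficient = 4
x_4 = 2.7500, f(x_4) = 0.266667, coefficient = 1

I ≈ (0.312500/3) × 3.892525 = 0.405471
Exact value: 0.405465
Error: 0.000006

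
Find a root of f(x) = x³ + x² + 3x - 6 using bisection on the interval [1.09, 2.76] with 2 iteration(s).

f(x) = x³ + x² + 3x - 6
Initial interval: [1.09, 2.76]

Iteration 1:
  c_1 = (1.090000 + 2.760000)/2 = 1.925000
  f(c_1) = f(1.925000) = 10.613953
  f(a) × f(c) < 0, new interval: [1.090000, 1.925000]
Iteration 2:
  c_2 = (1.090000 + 1.925000)/2 = 1.507500
  f(c_2) = f(1.507500) = 4.220935
  f(a) × f(c) < 0, new interval: [1.090000, 1.507500]

After 2 iteration(s), the approximation is c_2 = 1.507500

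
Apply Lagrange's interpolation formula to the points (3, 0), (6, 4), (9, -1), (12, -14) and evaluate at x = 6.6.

Lagrange interpolation formula:
P(x) = Σ yᵢ × Lᵢ(x)
where Lᵢ(x) = Π_{j≠i} (x - xⱼ)/(xᵢ - xⱼ)

L_0(6.6) = (6.6 - 6)/(3 - 6) × (6.6 - 9)/(3 - 9) × (6.6 - 12)/(3 - 12) = -0.048000
L_1(6.6) = (6.6 - 3)/(6 - 3) × (6.6 - 9)/(6 - 9) × (6.6 - 12)/(6 - 12) = 0.864000
L_2(6.6) = (6.6 - 3)/(9 - 3) × (6.6 - 6)/(9 - 6) × (6.6 - 12)/(9 - 12) = 0.216000
L_3(6.6) = (6.6 - 3)/(12 - 3) × (6.6 - 6)/(12 - 6) × (6.6 - 9)/(12 - 9) = -0.032000

P(6.6) = 0×L_0(6.6) + 4×L_1(6.6) + (-1)×L_2(6.6) + (-14)×L_3(6.6)
P(6.6) = 3.688000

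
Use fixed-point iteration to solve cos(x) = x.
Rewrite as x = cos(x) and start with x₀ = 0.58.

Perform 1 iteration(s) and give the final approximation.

Equation: cos(x) = x
Fixed-point form: x = cos(x)
x₀ = 0.58

x_1 = g(0.580000) = 0.836463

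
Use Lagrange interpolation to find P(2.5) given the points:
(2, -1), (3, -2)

Lagrange interpolation formula:
P(x) = Σ yᵢ × Lᵢ(x)
where Lᵢ(x) = Π_{j≠i} (x - xⱼ)/(xᵢ - xⱼ)

L_0(2.5) = (2.5 - 3)/(2 - 3) = 0.500000
L_1(2.5) = (2.5 - 2)/(3 - 2) = 0.500000

P(2.5) = (-1)×L_0(2.5) + (-2)×L_1(2.5)
P(2.5) = -1.500000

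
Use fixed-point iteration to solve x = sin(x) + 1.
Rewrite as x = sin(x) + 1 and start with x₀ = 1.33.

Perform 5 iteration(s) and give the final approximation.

Equation: x = sin(x) + 1
Fixed-point form: x = sin(x) + 1
x₀ = 1.33

x_1 = g(1.330000) = 1.971148
x_2 = g(1.971148) = 1.920924
x_3 = g(1.920924) = 1.939329
x_4 = g(1.939329) = 1.932857
x_5 = g(1.932857) = 1.935169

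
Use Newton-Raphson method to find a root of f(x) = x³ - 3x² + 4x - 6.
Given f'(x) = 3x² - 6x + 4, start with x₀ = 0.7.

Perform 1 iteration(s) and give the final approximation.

f(x) = x³ - 3x² + 4x - 6
f'(x) = 3x² - 6x + 4
x₀ = 0.7

Newton-Raphson formula: x_{n+1} = x_n - f(x_n)/f'(x_n)

Iteration 1:
  f(0.700000) = -4.327000
  f'(0.700000) = 1.270000
  x_1 = 0.700000 - (-4.327000)/1.270000 = 4.107087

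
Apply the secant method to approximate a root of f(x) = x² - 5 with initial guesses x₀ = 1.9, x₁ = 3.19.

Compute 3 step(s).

f(x) = x² - 5
x₀ = 1.9, x₁ = 3.19

Secant formula: x_{n+1} = x_n - f(x_n)(x_n - x_{n-1})/(f(x_n) - f(x_{n-1}))

Iteration 1:
  f(1.900000) = -1.390000
  f(3.190000) = 5.176100
  x_2 = 3.190000 - 5.176100×(3.190000 - 1.900000)/(5.176100 - (-1.390000))
       = 2.173084
Iteration 2:
  f(3.190000) = 5.176100
  f(2.173084) = -0.277704
  x_3 = 2.173084 - (-0.277704)×(2.173084 - 3.190000)/(-0.277704 - 5.176100)
       = 2.224865
Iteration 3:
  f(2.173084) = -0.277704
  f(2.224865) = -0.049975
  x_4 = 2.224865 - (-0.049975)×(2.224865 - 2.173084)/(-0.049975 - (-0.277704))
       = 2.236228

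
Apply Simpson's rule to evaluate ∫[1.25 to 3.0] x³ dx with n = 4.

f(x) = x³
a = 1.25, b = 3.0, n = 4
h = (b - a)/n = 0.437500

Simpson's rule: (h/3)[f(x₀) + 4f(x₁) + 2f(x₂) + ... + f(xₙ)]

x_0 = 1.2500, f(x_0) = 1.953125, coefficient = 1
x_1 = 1.6875, f(x_1) = 4.805420, coefficient = 4
x_2 = 2.1250, f(x_2) = 9.595703, coefficient = 2
x_3 = 2.5625, f(x_3) = 16.826416, coefficient = 4
x_4 = 3.0000, f(x_4) = 27.000000, coefficient = 1

I ≈ (0.437500/3) × 134.671875 = 19.639648
Exact value: 19.639648
Error: 0.000000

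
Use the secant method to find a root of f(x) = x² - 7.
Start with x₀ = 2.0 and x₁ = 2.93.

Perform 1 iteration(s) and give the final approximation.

f(x) = x² - 7
x₀ = 2.0, x₁ = 2.93

Secant formula: x_{n+1} = x_n - f(x_n)(x_n - x_{n-1})/(f(x_n) - f(x_{n-1}))

Iteration 1:
  f(2.000000) = -3.000000
  f(2.930000) = 1.584900
  x_2 = 2.930000 - 1.584900×(2.930000 - 2.000000)/(1.584900 - (-3.000000))
       = 2.608519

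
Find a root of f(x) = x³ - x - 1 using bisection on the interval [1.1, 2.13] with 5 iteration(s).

f(x) = x³ - x - 1
Initial interval: [1.1, 2.13]

Iteration 1:
  c_1 = (1.100000 + 2.130000)/2 = 1.615000
  f(c_1) = f(1.615000) = 1.597283
  f(a) × f(c) < 0, new interval: [1.100000, 1.615000]
Iteration 2:
  c_2 = (1.100000 + 1.615000)/2 = 1.357500
  f(c_2) = f(1.357500) = 0.144109
  f(a) × f(c) < 0, new interval: [1.100000, 1.357500]
Iteration 3:
  c_3 = (1.100000 + 1.357500)/2 = 1.228750
  f(c_3) = f(1.228750) = -0.373551
  f(a) × f(c) ≥ 0, new interval: [1.228750, 1.357500]
Iteration 4:
  c_4 = (1.228750 + 1.357500)/2 = 1.293125
  f(c_4) = f(1.293125) = -0.130797
  f(a) × f(c) ≥ 0, new interval: [1.293125, 1.357500]
Iteration 5:
  c_5 = (1.293125 + 1.357500)/2 = 1.325312
  f(c_5) = f(1.325312) = 0.002537
  f(a) × f(c) < 0, new interval: [1.293125, 1.325312]

After 5 iteration(s), the approximation is c_5 = 1.325312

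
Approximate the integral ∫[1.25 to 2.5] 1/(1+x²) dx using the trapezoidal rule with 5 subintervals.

f(x) = 1/(1+x²)
a = 1.25, b = 2.5, n = 5
h = (b - a)/n = 0.250000

Trapezoidal rule: (h/2)[f(x₀) + 2f(x₁) + 2f(x₂) + ... + f(xₙ)]

x_0 = 1.2500, f(x_0) = 0.390244, coefficient = 1
x_1 = 1.5000, f(x_1) = 0.307692, coefficient = 2
x_2 = 1.7500, f(x_2) = 0.246154, coefficient = 2
x_3 = 2.0000, f(x_3) = 0.200000, coefficient = 2
x_4 = 2.2500, f(x_4) = 0.164948, coefficient = 2
x_5 = 2.5000, f(x_5) = 0.137931, coefficient = 1

I ≈ (0.250000/2) × 2.365764 = 0.295721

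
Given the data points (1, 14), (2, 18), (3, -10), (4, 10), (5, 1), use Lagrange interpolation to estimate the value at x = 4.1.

Lagrange interpolation formula:
P(x) = Σ yᵢ × Lᵢ(x)
where Lᵢ(x) = Π_{j≠i} (x - xⱼ)/(xᵢ - xⱼ)

L_0(4.1) = (4.1 - 2)/(1 - 2) × (4.1 - 3)/(1 - 3) × (4.1 - 4)/(1 - 4) × (4.1 - 5)/(1 - 5) = -0.008662
L_1(4.1) = (4.1 - 1)/(2 - 1) × (4.1 - 3)/(2 - 3) × (4.1 - 4)/(2 - 4) × (4.1 - 5)/(2 - 5) = 0.051150
L_2(4.1) = (4.1 - 1)/(3 - 1) × (4.1 - 2)/(3 - 2) × (4.1 - 4)/(3 - 4) × (4.1 - 5)/(3 - 5) = -0.146475
L_3(4.1) = (4.1 - 1)/(4 - 1) × (4.1 - 2)/(4 - 2) × (4.1 - 3)/(4 - 3) × (4.1 - 5)/(4 - 5) = 1.074150
L_4(4.1) = (4.1 - 1)/(5 - 1) × (4.1 - 2)/(5 - 2) × (4.1 - 3)/(5 - 3) × (4.1 - 4)/(5 - 4) = 0.029837

P(4.1) = 14×L_0(4.1) + 18×L_1(4.1) + (-10)×L_2(4.1) + 10×L_3(4.1) + 1×L_4(4.1)
P(4.1) = 13.035512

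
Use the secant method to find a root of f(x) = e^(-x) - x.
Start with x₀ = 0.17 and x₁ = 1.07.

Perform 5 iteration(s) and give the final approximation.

f(x) = e^(-x) - x
x₀ = 0.17, x₁ = 1.07

Secant formula: x_{n+1} = x_n - f(x_n)(x_n - x_{n-1})/(f(x_n) - f(x_{n-1}))

Iteration 1:
  f(0.170000) = 0.673665
  f(1.070000) = -0.726991
  x_2 = 1.070000 - (-0.726991)×(1.070000 - 0.170000)/(-0.726991 - 0.673665)
       = 0.602867
Iteration 2:
  f(1.070000) = -0.726991
  f(0.602867) = -0.055627
  x_3 = 0.602867 - (-0.055627)×(0.602867 - 1.070000)/(-0.055627 - (-0.726991))
       = 0.564162
Iteration 3:
  f(0.602867) = -0.055627
  f(0.564162) = 0.004674
  x_4 = 0.564162 - 0.004674×(0.564162 - 0.602867)/(0.004674 - (-0.055627))
       = 0.567162
Iteration 4:
  f(0.564162) = 0.004674
  f(0.567162) = -0.000030
  x_5 = 0.567162 - (-0.000030)×(0.567162 - 0.564162)/(-0.000030 - 0.004674)
       = 0.567143
Iteration 5:
  f(0.567162) = -0.000030
  f(0.567143) = 0.000000
  x_6 = 0.567143 - 0.000000×(0.567143 - 0.567162)/(0.000000 - (-0.000030))
       = 0.567143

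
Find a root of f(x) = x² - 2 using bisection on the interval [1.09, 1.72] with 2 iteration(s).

f(x) = x² - 2
Initial interval: [1.09, 1.72]

Iteration 1:
  c_1 = (1.090000 + 1.720000)/2 = 1.405000
  f(c_1) = f(1.405000) = -0.025975
  f(a) × f(c) ≥ 0, new interval: [1.405000, 1.720000]
Iteration 2:
  c_2 = (1.405000 + 1.720000)/2 = 1.562500
  f(c_2) = f(1.562500) = 0.441406
  f(a) × f(c) < 0, new interval: [1.405000, 1.562500]

After 2 iteration(s), the approximation is c_2 = 1.562500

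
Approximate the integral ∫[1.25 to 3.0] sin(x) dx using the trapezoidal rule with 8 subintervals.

f(x) = sin(x)
a = 1.25, b = 3.0, n = 8
h = (b - a)/n = 0.218750

Trapezoidal rule: (h/2)[f(x₀) + 2f(x₁) + 2f(x₂) + ... + f(xₙ)]

x_0 = 1.2500, f(x_0) = 0.948985, coefficient = 1
x_1 = 1.4688, f(x_1) = 0.994798, coefficient = 2
x_2 = 1.6875, f(x_2) = 0.993198, coefficient = 2
x_3 = 1.9062, f(x_3) = 0.944261, coefficient = 2
x_4 = 2.1250, f(x_4) = 0.850320, coefficient = 2
x_5 = 2.3438, f(x_5) = 0.715851, coefficient = 2
x_6 = 2.5625, f(x_6) = 0.547265, coefficient = 2
x_7 = 2.7812, f(x_7) = 0.352595, coefficient = 2
x_8 = 3.0000, f(x_8) = 0.141120, coefficient = 1

I ≈ (0.218750/2) × 11.886680 = 1.300106
Exact value: 1.305315
Error: 0.005209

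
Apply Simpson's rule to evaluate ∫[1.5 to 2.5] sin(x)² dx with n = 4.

f(x) = sin(x)²
a = 1.5, b = 2.5, n = 4
h = (b - a)/n = 0.250000

Simpson's rule: (h/3)[f(x₀) + 4f(x₁) + 2f(x₂) + ... + f(xₙ)]

x_0 = 1.5000, f(x_0) = 0.994996, coefficient = 1
x_1 = 1.7500, f(x_1) = 0.968228, coefficient = 4
x_2 = 2.0000, f(x_2) = 0.826822, coefficient = 2
x_3 = 2.2500, f(x_3) = 0.605398, coefficient = 4
x_4 = 2.5000, f(x_4) = 0.358169, coefficient = 1

I ≈ (0.250000/3) × 9.301314 = 0.775109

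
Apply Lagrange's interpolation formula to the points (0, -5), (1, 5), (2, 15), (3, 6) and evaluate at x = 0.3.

Lagrange interpolation formula:
P(x) = Σ yᵢ × Lᵢ(x)
where Lᵢ(x) = Π_{j≠i} (x - xⱼ)/(xᵢ - xⱼ)

L_0(0.3) = (0.3 - 1)/(0 - 1) × (0.3 - 2)/(0 - 2) × (0.3 - 3)/(0 - 3) = 0.535500
L_1(0.3) = (0.3 - 0)/(1 - 0) × (0.3 - 2)/(1 - 2) × (0.3 - 3)/(1 - 3) = 0.688500
L_2(0.3) = (0.3 - 0)/(2 - 0) × (0.3 - 1)/(2 - 1) × (0.3 - 3)/(2 - 3) = -0.283500
L_3(0.3) = (0.3 - 0)/(3 - 0) × (0.3 - 1)/(3 - 1) × (0.3 - 2)/(3 - 2) = 0.059500

P(0.3) = (-5)×L_0(0.3) + 5×L_1(0.3) + 15×L_2(0.3) + 6×L_3(0.3)
P(0.3) = -3.130500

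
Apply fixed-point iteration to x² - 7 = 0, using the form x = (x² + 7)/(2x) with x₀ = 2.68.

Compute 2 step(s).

Equation: x² - 7 = 0
Fixed-point form: x = (x² + 7)/(2x)
x₀ = 2.68

x_1 = g(2.680000) = 2.645970
x_2 = g(2.645970) = 2.645751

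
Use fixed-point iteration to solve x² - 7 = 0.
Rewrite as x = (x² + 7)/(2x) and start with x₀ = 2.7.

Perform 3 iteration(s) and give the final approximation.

Equation: x² - 7 = 0
Fixed-point form: x = (x² + 7)/(2x)
x₀ = 2.7

x_1 = g(2.700000) = 2.646296
x_2 = g(2.646296) = 2.645751
x_3 = g(2.645751) = 2.645751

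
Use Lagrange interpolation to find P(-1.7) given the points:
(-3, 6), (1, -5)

Lagrange interpolation formula:
P(x) = Σ yᵢ × Lᵢ(x)
where Lᵢ(x) = Π_{j≠i} (x - xⱼ)/(xᵢ - xⱼ)

L_0(-1.7) = (-1.7 - 1)/(-3 - 1) = 0.675000
L_1(-1.7) = (-1.7 - (-3))/(1 - (-3)) = 0.325000

P(-1.7) = 6×L_0(-1.7) + (-5)×L_1(-1.7)
P(-1.7) = 2.425000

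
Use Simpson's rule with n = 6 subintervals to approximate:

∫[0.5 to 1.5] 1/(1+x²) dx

f(x) = 1/(1+x²)
a = 0.5, b = 1.5, n = 6
h = (b - a)/n = 0.166667

Simpson's rule: (h/3)[f(x₀) + 4f(x₁) + 2f(x₂) + ... + f(xₙ)]

x_0 = 0.5000, f(x_0) = 0.800000, coefficient = 1
x_1 = 0.6667, f(x_1) = 0.692308, coefficient = 4
x_2 = 0.8333, f(x_2) = 0.590164, coefficient = 2
x_3 = 1.0000, f(x_3) = 0.500000, coefficient = 4
x_4 = 1.1667, f(x_4) = 0.423529, coefficient = 2
x_5 = 1.3333, f(x_5) = 0.360000, coefficient = 4
x_6 = 1.5000, f(x_6) = 0.307692, coefficient = 1

I ≈ (0.166667/3) × 9.344310 = 0.519128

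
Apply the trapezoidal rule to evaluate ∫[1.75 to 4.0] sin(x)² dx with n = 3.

f(x) = sin(x)²
a = 1.75, b = 4.0, n = 3
h = (b - a)/n = 0.750000

Trapezoidal rule: (h/2)[f(x₀) + 2f(x₁) + 2f(x₂) + ... + f(xₙ)]

x_0 = 1.7500, f(x_0) = 0.968228, coefficient = 1
x_1 = 2.5000, f(x_1) = 0.358169, coefficient = 2
x_2 = 3.2500, f(x_2) = 0.011706, coefficient = 2
x_3 = 4.0000, f(x_3) = 0.572750, coefficient = 1

I ≈ (0.750000/2) × 2.280729 = 0.855273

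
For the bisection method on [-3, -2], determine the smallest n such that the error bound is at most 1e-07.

We need (b-a)/2^n ≤ 1e-07
(-2 - (-3))/2^n ≤ 1e-07
1/2^n ≤ 1e-07
2^n ≥ 10000000
n ≥ log₂(10000000) = 23.25
n ≥ 24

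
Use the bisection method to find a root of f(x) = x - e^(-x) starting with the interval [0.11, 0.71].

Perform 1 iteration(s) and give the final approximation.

f(x) = x - e^(-x)
Initial interval: [0.11, 0.71]

Iteration 1:
  c_1 = (0.110000 + 0.710000)/2 = 0.410000
  f(c_1) = f(0.410000) = -0.253650
  f(a) × f(c) ≥ 0, new interval: [0.410000, 0.710000]

After 1 iteration(s), the approximation is c_1 = 0.410000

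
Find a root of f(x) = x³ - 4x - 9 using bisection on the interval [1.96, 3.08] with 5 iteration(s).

f(x) = x³ - 4x - 9
Initial interval: [1.96, 3.08]

Iteration 1:
  c_1 = (1.960000 + 3.080000)/2 = 2.520000
  f(c_1) = f(2.520000) = -3.076992
  f(a) × f(c) ≥ 0, new interval: [2.520000, 3.080000]
Iteration 2:
  c_2 = (2.520000 + 3.080000)/2 = 2.800000
  f(c_2) = f(2.800000) = 1.752000
  f(a) × f(c) < 0, new interval: [2.520000, 2.800000]
Iteration 3:
  c_3 = (2.520000 + 2.800000)/2 = 2.660000
  f(c_3) = f(2.660000) = -0.818904
  f(a) × f(c) ≥ 0, new interval: [2.660000, 2.800000]
Iteration 4:
  c_4 = (2.660000 + 2.800000)/2 = 2.730000
  f(c_4) = f(2.730000) = 0.426417
  f(a) × f(c) < 0, new interval: [2.660000, 2.730000]
Iteration 5:
  c_5 = (2.660000 + 2.730000)/2 = 2.695000
  f(c_5) = f(2.695000) = -0.206148
  f(a) × f(c) ≥ 0, new interval: [2.695000, 2.730000]

After 5 iteration(s), the approximation is c_5 = 2.695000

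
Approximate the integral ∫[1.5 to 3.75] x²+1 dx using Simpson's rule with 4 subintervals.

f(x) = x²+1
a = 1.5, b = 3.75, n = 4
h = (b - a)/n = 0.562500

Simpson's rule: (h/3)[f(x₀) + 4f(x₁) + 2f(x₂) + ... + f(xₙ)]

x_0 = 1.5000, f(x_0) = 3.250000, coefficient = 1
x_1 = 2.0625, f(x_1) = 5.253906, coefficient = 4
x_2 = 2.6250, f(x_2) = 7.890625, coefficient = 2
x_3 = 3.1875, f(x_3) = 11.160156, coefficient = 4
x_4 = 3.7500, f(x_4) = 15.062500, coefficient = 1

I ≈ (0.562500/3) × 99.750000 = 18.703125
Exact value: 18.703125
Error: 0.000000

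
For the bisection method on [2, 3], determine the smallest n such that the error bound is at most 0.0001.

We need (b-a)/2^n ≤ 0.0001
(3 - 2)/2^n ≤ 0.0001
1/2^n ≤ 0.0001
2^n ≥ 10000
n ≥ log₂(10000) = 13.29
n ≥ 14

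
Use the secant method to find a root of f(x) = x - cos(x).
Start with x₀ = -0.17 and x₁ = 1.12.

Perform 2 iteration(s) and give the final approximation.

f(x) = x - cos(x)
x₀ = -0.17, x₁ = 1.12

Secant formula: x_{n+1} = x_n - f(x_n)(x_n - x_{n-1})/(f(x_n) - f(x_{n-1}))

Iteration 1:
  f(-0.170000) = -1.155585
  f(1.120000) = 0.684318
  x_2 = 1.120000 - 0.684318×(1.120000 - (-0.170000))/(0.684318 - (-1.155585))
       = 0.640208
Iteration 2:
  f(1.120000) = 0.684318
  f(0.640208) = -0.161763
  x_3 = 0.640208 - (-0.161763)×(0.640208 - 1.120000)/(-0.161763 - 0.684318)
       = 0.731940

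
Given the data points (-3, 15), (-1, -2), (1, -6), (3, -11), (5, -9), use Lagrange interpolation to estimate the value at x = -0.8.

Lagrange interpolation formula:
P(x) = Σ yᵢ × Lᵢ(x)
where Lᵢ(x) = Π_{j≠i} (x - xⱼ)/(xᵢ - xⱼ)

L_0(-0.8) = (-0.8 - (-1))/(-3 - (-1)) × (-0.8 - 1)/(-3 - 1) × (-0.8 - 3)/(-3 - 3) × (-0.8 - 5)/(-3 - 5) = -0.020662
L_1(-0.8) = (-0.8 - (-3))/(-1 - (-3)) × (-0.8 - 1)/(-1 - 1) × (-0.8 - 3)/(-1 - 3) × (-0.8 - 5)/(-1 - 5) = 0.909150
L_2(-0.8) = (-0.8 - (-3))/(1 - (-3)) × (-0.8 - (-1))/(1 - (-1)) × (-0.8 - 3)/(1 - 3) × (-0.8 - 5)/(1 - 5) = 0.151525
L_3(-0.8) = (-0.8 - (-3))/(3 - (-3)) × (-0.8 - (-1))/(3 - (-1)) × (-0.8 - 1)/(3 - 1) × (-0.8 - 5)/(3 - 5) = -0.047850
L_4(-0.8) = (-0.8 - (-3))/(5 - (-3)) × (-0.8 - (-1))/(5 - (-1)) × (-0.8 - 1)/(5 - 1) × (-0.8 - 3)/(5 - 3) = 0.007837

P(-0.8) = 15×L_0(-0.8) + (-2)×L_1(-0.8) + (-6)×L_2(-0.8) + (-11)×L_3(-0.8) + (-9)×L_4(-0.8)
P(-0.8) = -2.581575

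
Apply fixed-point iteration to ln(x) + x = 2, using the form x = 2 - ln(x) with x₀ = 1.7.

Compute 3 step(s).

Equation: ln(x) + x = 2
Fixed-point form: x = 2 - ln(x)
x₀ = 1.7

x_1 = g(1.700000) = 1.469372
x_2 = g(1.469372) = 1.615165
x_3 = g(1.615165) = 1.520563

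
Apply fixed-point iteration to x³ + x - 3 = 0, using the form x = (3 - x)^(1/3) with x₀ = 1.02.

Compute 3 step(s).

Equation: x³ + x - 3 = 0
Fixed-point form: x = (3 - x)^(1/3)
x₀ = 1.02

x_1 = g(1.020000) = 1.255707
x_2 = g(1.255707) = 1.203760
x_3 = g(1.203760) = 1.215593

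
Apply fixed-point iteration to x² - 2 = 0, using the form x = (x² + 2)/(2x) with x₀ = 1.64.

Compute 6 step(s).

Equation: x² - 2 = 0
Fixed-point form: x = (x² + 2)/(2x)
x₀ = 1.64

x_1 = g(1.640000) = 1.429756
x_2 = g(1.429756) = 1.414298
x_3 = g(1.414298) = 1.414214
x_4 = g(1.414214) = 1.414214
x_5 = g(1.414214) = 1.414214
x_6 = g(1.414214) = 1.414214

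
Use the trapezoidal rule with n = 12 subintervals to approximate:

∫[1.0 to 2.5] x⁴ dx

f(x) = x⁴
a = 1.0, b = 2.5, n = 12
h = (b - a)/n = 0.125000

Trapezoidal rule: (h/2)[f(x₀) + 2f(x₁) + 2f(x₂) + ... + f(xₙ)]

x_0 = 1.0000, f(x_0) = 1.000000, coefficient = 1
x_1 = 1.1250, f(x_1) = 1.601807, coefficient = 2
x_2 = 1.2500, f(x_2) = 2.441406, coefficient = 2
x_3 = 1.3750, f(x_3) = 3.574463, coefficient = 2
x_4 = 1.5000, f(x_4) = 5.062500, coefficient = 2
x_5 = 1.6250, f(x_5) = 6.972900, coefficient = 2
x_6 = 1.7500, f(x_6) = 9.378906, coefficient = 2
x_7 = 1.8750, f(x_7) = 12.359619, coefficient = 2
x_8 = 2.0000, f(x_8) = 16.000000, coefficient = 2
x_9 = 2.1250, f(x_9) = 20.390869, coefficient = 2
x_10 = 2.2500, f(x_10) = 25.628906, coefficient = 2
x_11 = 2.3750, f(x_11) = 31.816650, coefficient = 2
x_12 = 2.5000, f(x_12) = 39.062500, coefficient = 1

I ≈ (0.125000/2) × 310.518555 = 19.407410
Exact value: 19.331250
Error: 0.076160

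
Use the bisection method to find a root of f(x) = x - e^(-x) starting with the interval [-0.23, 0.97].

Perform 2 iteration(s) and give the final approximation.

f(x) = x - e^(-x)
Initial interval: [-0.23, 0.97]

Iteration 1:
  c_1 = (-0.230000 + 0.970000)/2 = 0.370000
  f(c_1) = f(0.370000) = -0.320734
  f(a) × f(c) ≥ 0, new interval: [0.370000, 0.970000]
Iteration 2:
  c_2 = (0.370000 + 0.970000)/2 = 0.670000
  f(c_2) = f(0.670000) = 0.158291
  f(a) × f(c) < 0, new interval: [0.370000, 0.670000]

After 2 iteration(s), the approximation is c_2 = 0.670000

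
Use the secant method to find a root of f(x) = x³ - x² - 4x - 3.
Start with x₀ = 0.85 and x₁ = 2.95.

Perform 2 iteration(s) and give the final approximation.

f(x) = x³ - x² - 4x - 3
x₀ = 0.85, x₁ = 2.95

Secant formula: x_{n+1} = x_n - f(x_n)(x_n - x_{n-1})/(f(x_n) - f(x_{n-1}))

Iteration 1:
  f(0.850000) = -6.508375
  f(2.950000) = 2.169875
  x_2 = 2.950000 - 2.169875×(2.950000 - 0.850000)/(2.169875 - (-6.508375))
       = 2.424924
Iteration 2:
  f(2.950000) = 2.169875
  f(2.424924) = -4.320774
  x_3 = 2.424924 - (-4.320774)×(2.424924 - 2.950000)/(-4.320774 - 2.169875)
       = 2.774463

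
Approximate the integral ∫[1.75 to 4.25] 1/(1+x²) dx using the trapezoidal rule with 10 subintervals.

f(x) = 1/(1+x²)
a = 1.75, b = 4.25, n = 10
h = (b - a)/n = 0.250000

Trapezoidal rule: (h/2)[f(x₀) + 2f(x₁) + 2f(x₂) + ... + f(xₙ)]

x_0 = 1.7500, f(x_0) = 0.246154, coefficient = 1
x_1 = 2.0000, f(x_1) = 0.200000, coefficient = 2
x_2 = 2.2500, f(x_2) = 0.164948, coefficient = 2
x_3 = 2.5000, f(x_3) = 0.137931, coefficient = 2
x_4 = 2.7500, f(x_4) = 0.116788, coefficient = 2
x_5 = 3.0000, f(x_5) = 0.100000, coefficient = 2
x_6 = 3.2500, f(x_6) = 0.086486, coefficient = 2
x_7 = 3.5000, f(x_7) = 0.075472, coefficient = 2
x_8 = 3.7500, f(x_8) = 0.066390, coefficient = 2
x_9 = 4.0000, f(x_9) = 0.058824, coefficient = 2
x_10 = 4.2500, f(x_10) = 0.052459, coefficient = 1

I ≈ (0.250000/2) × 2.312292 = 0.289036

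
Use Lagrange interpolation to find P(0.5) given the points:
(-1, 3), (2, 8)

Lagrange interpolation formula:
P(x) = Σ yᵢ × Lᵢ(x)
where Lᵢ(x) = Π_{j≠i} (x - xⱼ)/(xᵢ - xⱼ)

L_0(0.5) = (0.5 - 2)/(-1 - 2) = 0.500000
L_1(0.5) = (0.5 - (-1))/(2 - (-1)) = 0.500000

P(0.5) = 3×L_0(0.5) + 8×L_1(0.5)
P(0.5) = 5.500000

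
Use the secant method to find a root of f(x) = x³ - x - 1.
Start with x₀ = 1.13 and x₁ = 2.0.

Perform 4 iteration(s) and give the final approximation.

f(x) = x³ - x - 1
x₀ = 1.13, x₁ = 2.0

Secant formula: x_{n+1} = x_n - f(x_n)(x_n - x_{n-1})/(f(x_n) - f(x_{n-1}))

Iteration 1:
  f(1.130000) = -0.687103
  f(2.000000) = 5.000000
  x_2 = 2.000000 - 5.000000×(2.000000 - 1.130000)/(5.000000 - (-0.687103))
       = 1.235111
Iteration 2:
  f(2.000000) = 5.000000
  f(1.235111) = -0.350949
  x_3 = 1.235111 - (-0.350949)×(1.235111 - 2.000000)/(-0.350949 - 5.000000)
       = 1.285278
Iteration 3:
  f(1.235111) = -0.350949
  f(1.285278) = -0.162078
  x_4 = 1.285278 - (-0.162078)×(1.285278 - 1.235111)/(-0.162078 - (-0.350949))
       = 1.328327
Iteration 4:
  f(1.285278) = -0.162078
  f(1.328327) = 0.015445
  x_5 = 1.328327 - 0.015445×(1.328327 - 1.285278)/(0.015445 - (-0.162078))
       = 1.324582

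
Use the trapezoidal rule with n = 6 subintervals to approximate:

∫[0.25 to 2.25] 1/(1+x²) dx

f(x) = 1/(1+x²)
a = 0.25, b = 2.25, n = 6
h = (b - a)/n = 0.333333

Trapezoidal rule: (h/2)[f(x₀) + 2f(x₁) + 2f(x₂) + ... + f(xₙ)]

x_0 = 0.2500, f(x_0) = 0.941176, coefficient = 1
x_1 = 0.5833, f(x_1) = 0.746114, coefficient = 2
x_2 = 0.9167, f(x_2) = 0.543396, coefficient = 2
x_3 = 1.2500, f(x_3) = 0.390244, coefficient = 2
x_4 = 1.5833, f(x_4) = 0.285149, coefficient = 2
x_5 = 1.9167, f(x_5) = 0.213967, coefficient = 2
x_6 = 2.2500, f(x_6) = 0.164948, coefficient = 1

I ≈ (0.333333/2) × 5.463865 = 0.910644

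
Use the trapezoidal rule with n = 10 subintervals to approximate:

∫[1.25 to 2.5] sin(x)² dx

f(x) = sin(x)²
a = 1.25, b = 2.5, n = 10
h = (b - a)/n = 0.125000

Trapezoidal rule: (h/2)[f(x₀) + 2f(x₁) + 2f(x₂) + ... + f(xₙ)]

x_0 = 1.2500, f(x_0) = 0.900572, coefficient = 1
x_1 = 1.3750, f(x_1) = 0.962151, coefficient = 2
x_2 = 1.5000, f(x_2) = 0.994996, coefficient = 2
x_3 = 1.6250, f(x_3) = 0.997065, coefficient = 2
x_4 = 1.7500, f(x_4) = 0.968228, coefficient = 2
x_5 = 1.8750, f(x_5) = 0.910280, coefficient = 2
x_6 = 2.0000, f(x_6) = 0.826822, coefficient = 2
x_7 = 2.1250, f(x_7) = 0.723044, coefficient = 2
x_8 = 2.2500, f(x_8) = 0.605398, coefficient = 2
x_9 = 2.3750, f(x_9) = 0.481199, coefficient = 2
x_10 = 2.5000, f(x_10) = 0.358169, coefficient = 1

I ≈ (0.125000/2) × 16.197106 = 1.012319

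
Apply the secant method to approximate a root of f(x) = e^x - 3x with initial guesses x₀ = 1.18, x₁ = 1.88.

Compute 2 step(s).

f(x) = e^x - 3x
x₀ = 1.18, x₁ = 1.88

Secant formula: x_{n+1} = x_n - f(x_n)(x_n - x_{n-1})/(f(x_n) - f(x_{n-1}))

Iteration 1:
  f(1.180000) = -0.285626
  f(1.880000) = 0.913505
  x_2 = 1.880000 - 0.913505×(1.880000 - 1.180000)/(0.913505 - (-0.285626))
       = 1.346736
Iteration 2:
  f(1.880000) = 0.913505
  f(1.346736) = -0.195353
  x_3 = 1.346736 - (-0.195353)×(1.346736 - 1.880000)/(-0.195353 - 0.913505)
       = 1.440684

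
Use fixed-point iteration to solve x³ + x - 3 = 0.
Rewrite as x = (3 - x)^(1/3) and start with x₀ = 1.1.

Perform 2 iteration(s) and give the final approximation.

Equation: x³ + x - 3 = 0
Fixed-point form: x = (3 - x)^(1/3)
x₀ = 1.1

x_1 = g(1.100000) = 1.238562
x_2 = g(1.238562) = 1.207691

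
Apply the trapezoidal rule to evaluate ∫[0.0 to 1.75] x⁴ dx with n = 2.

f(x) = x⁴
a = 0.0, b = 1.75, n = 2
h = (b - a)/n = 0.875000

Trapezoidal rule: (h/2)[f(x₀) + 2f(x₁) + 2f(x₂) + ... + f(xₙ)]

x_0 = 0.0000, f(x_0) = 0.000000, coefficient = 1
x_1 = 0.8750, f(x_1) = 0.586182, coefficient = 2
x_2 = 1.7500, f(x_2) = 9.378906, coefficient = 1

I ≈ (0.875000/2) × 10.551270 = 4.616180
Exact value: 3.282617
Error: 1.333563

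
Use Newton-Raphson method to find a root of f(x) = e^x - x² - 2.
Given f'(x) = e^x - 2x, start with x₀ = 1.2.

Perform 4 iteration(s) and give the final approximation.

f(x) = e^x - x² - 2
f'(x) = e^x - 2x
x₀ = 1.2

Newton-Raphson formula: x_{n+1} = x_n - f(x_n)/f'(x_n)

Iteration 1:
  f(1.200000) = -0.119883
  f'(1.200000) = 0.920117
  x_1 = 1.200000 - (-0.119883)/0.920117 = 1.330291
Iteration 2:
  f(1.330291) = 0.012470
  f'(1.330291) = 1.121562
  x_2 = 1.330291 - 0.012470/1.121562 = 1.319173
Iteration 3:
  f(1.319173) = 0.000109
  f'(1.319173) = 1.101981
  x_3 = 1.319173 - 0.000109/1.101981 = 1.319074
Iteration 4:
  f(1.319074) = 0.000000
  f'(1.319074) = 1.101808
  x_4 = 1.319074 - 0.000000/1.101808 = 1.319074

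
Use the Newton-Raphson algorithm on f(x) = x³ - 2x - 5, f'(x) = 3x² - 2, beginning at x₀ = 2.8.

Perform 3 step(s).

f(x) = x³ - 2x - 5
f'(x) = 3x² - 2
x₀ = 2.8

Newton-Raphson formula: x_{n+1} = x_n - f(x_n)/f'(x_n)

Iteration 1:
  f(2.800000) = 11.352000
  f'(2.800000) = 21.520000
  x_1 = 2.800000 - 11.352000/21.520000 = 2.272491
Iteration 2:
  f(2.272491) = 2.190647
  f'(2.272491) = 13.492642
  x_2 = 2.272491 - 2.190647/13.492642 = 2.110132
Iteration 3:
  f(2.110132) = 0.175431
  f'(2.110132) = 11.357972
  x_3 = 2.110132 - 0.175431/11.357972 = 2.094686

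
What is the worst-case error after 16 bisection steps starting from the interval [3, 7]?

Bisection error bound: |error| ≤ (b-a)/2^n
|error| ≤ (7 - 3)/2^16 = 4/2^16
|error| ≤ 0.0000610352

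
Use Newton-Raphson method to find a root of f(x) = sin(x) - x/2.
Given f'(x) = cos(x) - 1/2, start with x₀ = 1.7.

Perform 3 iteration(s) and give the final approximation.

f(x) = sin(x) - x/2
f'(x) = cos(x) - 1/2
x₀ = 1.7

Newton-Raphson formula: x_{n+1} = x_n - f(x_n)/f'(x_n)

Iteration 1:
  f(1.700000) = 0.141665
  f'(1.700000) = -0.628844
  x_1 = 1.700000 - 0.141665/(-0.628844) = 1.925278
Iteration 2:
  f(1.925278) = -0.024812
  f'(1.925278) = -0.847104
  x_2 = 1.925278 - (-0.024812)/(-0.847104) = 1.895987
Iteration 3:
  f(1.895987) = -0.000404
  f'(1.895987) = -0.819490
  x_3 = 1.895987 - (-0.000404)/(-0.819490) = 1.895494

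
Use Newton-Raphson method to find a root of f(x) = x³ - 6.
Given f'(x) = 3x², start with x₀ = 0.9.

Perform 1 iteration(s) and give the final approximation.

f(x) = x³ - 6
f'(x) = 3x²
x₀ = 0.9

Newton-Raphson formula: x_{n+1} = x_n - f(x_n)/f'(x_n)

Iteration 1:
  f(0.900000) = -5.271000
  f'(0.900000) = 2.430000
  x_1 = 0.900000 - (-5.271000)/2.430000 = 3.069136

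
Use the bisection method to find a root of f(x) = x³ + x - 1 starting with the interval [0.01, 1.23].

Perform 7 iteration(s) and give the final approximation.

f(x) = x³ + x - 1
Initial interval: [0.01, 1.23]

Iteration 1:
  c_1 = (0.010000 + 1.230000)/2 = 0.620000
  f(c_1) = f(0.620000) = -0.141672
  f(a) × f(c) ≥ 0, new interval: [0.620000, 1.230000]
Iteration 2:
  c_2 = (0.620000 + 1.230000)/2 = 0.925000
  f(c_2) = f(0.925000) = 0.716453
  f(a) × f(c) < 0, new interval: [0.620000, 0.925000]
Iteration 3:
  c_3 = (0.620000 + 0.925000)/2 = 0.772500
  f(c_3) = f(0.772500) = 0.233494
  f(a) × f(c) < 0, new interval: [0.620000, 0.772500]
Iteration 4:
  c_4 = (0.620000 + 0.772500)/2 = 0.696250
  f(c_4) = f(0.696250) = 0.033767
  f(a) × f(c) < 0, new interval: [0.620000, 0.696250]
Iteration 5:
  c_5 = (0.620000 + 0.696250)/2 = 0.658125
  f(c_5) = f(0.658125) = -0.056822
  f(a) × f(c) ≥ 0, new interval: [0.658125, 0.696250]
Iteration 6:
  c_6 = (0.658125 + 0.696250)/2 = 0.677188
  f(c_6) = f(0.677188) = -0.012266
  f(a) × f(c) ≥ 0, new interval: [0.677188, 0.696250]
Iteration 7:
  c_7 = (0.677188 + 0.696250)/2 = 0.686719
  f(c_7) = f(0.686719) = 0.010563
  f(a) × f(c) < 0, new interval: [0.677188, 0.686719]

After 7 iteration(s), the approximation is c_7 = 0.686719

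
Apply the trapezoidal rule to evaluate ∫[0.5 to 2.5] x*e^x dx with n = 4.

f(x) = x*e^x
a = 0.5, b = 2.5, n = 4
h = (b - a)/n = 0.500000

Trapezoidal rule: (h/2)[f(x₀) + 2f(x₁) + 2f(x₂) + ... + f(xₙ)]

x_0 = 0.5000, f(x_0) = 0.824361, coefficient = 1
x_1 = 1.0000, f(x_1) = 2.718282, coefficient = 2
x_2 = 1.5000, f(x_2) = 6.722534, coefficient = 2
x_3 = 2.0000, f(x_3) = 14.778112, coefficient = 2
x_4 = 2.5000, f(x_4) = 30.456235, coefficient = 1

I ≈ (0.500000/2) × 79.718451 = 19.929613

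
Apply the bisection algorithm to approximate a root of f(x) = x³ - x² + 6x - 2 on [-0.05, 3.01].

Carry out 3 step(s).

f(x) = x³ - x² + 6x - 2
Initial interval: [-0.05, 3.01]

Iteration 1:
  c_1 = (-0.050000 + 3.010000)/2 = 1.480000
  f(c_1) = f(1.480000) = 7.931392
  f(a) × f(c) < 0, new interval: [-0.050000, 1.480000]
Iteration 2:
  c_2 = (-0.050000 + 1.480000)/2 = 0.715000
  f(c_2) = f(0.715000) = 2.144301
  f(a) × f(c) < 0, new interval: [-0.050000, 0.715000]
Iteration 3:
  c_3 = (-0.050000 + 0.715000)/2 = 0.332500
  f(c_3) = f(0.332500) = -0.078796
  f(a) × f(c) ≥ 0, new interval: [0.332500, 0.715000]

After 3 iteration(s), the approximation is c_3 = 0.332500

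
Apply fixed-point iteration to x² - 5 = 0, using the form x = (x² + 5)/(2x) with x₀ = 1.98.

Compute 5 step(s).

Equation: x² - 5 = 0
Fixed-point form: x = (x² + 5)/(2x)
x₀ = 1.98

x_1 = g(1.980000) = 2.252626
x_2 = g(2.252626) = 2.236129
x_3 = g(2.236129) = 2.236068
x_4 = g(2.236068) = 2.236068
x_5 = g(2.236068) = 2.236068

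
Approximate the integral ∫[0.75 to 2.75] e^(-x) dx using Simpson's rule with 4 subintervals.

f(x) = e^(-x)
a = 0.75, b = 2.75, n = 4
h = (b - a)/n = 0.500000

Simpson's rule: (h/3)[f(x₀) + 4f(x₁) + 2f(x₂) + ... + f(xₙ)]

x_0 = 0.7500, f(x_0) = 0.472367, coefficient = 1
x_1 = 1.2500, f(x_1) = 0.286505, coefficient = 4
x_2 = 1.7500, f(x_2) = 0.173774, coefficient = 2
x_3 = 2.2500, f(x_3) = 0.105399, coefficient = 4
x_4 = 2.7500, f(x_4) = 0.063928, coefficient = 1

I ≈ (0.500000/3) × 2.451458 = 0.408576
Exact value: 0.408439
Error: 0.000138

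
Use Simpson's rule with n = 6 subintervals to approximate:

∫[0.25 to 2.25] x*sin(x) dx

f(x) = x*sin(x)
a = 0.25, b = 2.25, n = 6
h = (b - a)/n = 0.333333

Simpson's rule: (h/3)[f(x₀) + 4f(x₁) + 2f(x₂) + ... + f(xₙ)]

x_0 = 0.2500, f(x_0) = 0.061851, coefficient = 1
x_1 = 0.5833, f(x_1) = 0.321305, coefficient = 4
x_2 = 0.9167, f(x_2) = 0.727446, coefficient = 2
x_3 = 1.2500, f(x_3) = 1.186231, coefficient = 4
x_4 = 1.5833, f(x_4) = 1.583209, coefficient = 2
x_5 = 1.9167, f(x_5) = 1.803163, coefficient = 4
x_6 = 2.2500, f(x_6) = 1.750665, coefficient = 1

I ≈ (0.333333/3) × 19.676623 = 2.186291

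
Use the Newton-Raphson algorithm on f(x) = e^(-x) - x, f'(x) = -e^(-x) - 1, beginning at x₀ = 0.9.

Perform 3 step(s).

f(x) = e^(-x) - x
f'(x) = -e^(-x) - 1
x₀ = 0.9

Newton-Raphson formula: x_{n+1} = x_n - f(x_n)/f'(x_n)

Iteration 1:
  f(0.900000) = -0.493430
  f'(0.900000) = -1.406570
  x_1 = 0.900000 - (-0.493430)/(-1.406570) = 0.549196
Iteration 2:
  f(0.549196) = 0.028218
  f'(0.549196) = -1.577414
  x_2 = 0.549196 - 0.028218/(-1.577414) = 0.567085
Iteration 3:
  f(0.567085) = 0.000092
  f'(0.567085) = -1.567177
  x_3 = 0.567085 - 0.000092/(-1.567177) = 0.567143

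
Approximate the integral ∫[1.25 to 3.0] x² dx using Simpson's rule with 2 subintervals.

f(x) = x²
a = 1.25, b = 3.0, n = 2
h = (b - a)/n = 0.875000

Simpson's rule: (h/3)[f(x₀) + 4f(x₁) + 2f(x₂) + ... + f(xₙ)]

x_0 = 1.2500, f(x_0) = 1.562500, coefficient = 1
x_1 = 2.1250, f(x_1) = 4.515625, coefficient = 4
x_2 = 3.0000, f(x_2) = 9.000000, coefficient = 1

I ≈ (0.875000/3) × 28.625000 = 8.348958
Exact value: 8.348958
Error: 0.000000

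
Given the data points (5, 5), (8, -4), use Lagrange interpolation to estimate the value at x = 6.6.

Lagrange interpolation formula:
P(x) = Σ yᵢ × Lᵢ(x)
where Lᵢ(x) = Π_{j≠i} (x - xⱼ)/(xᵢ - xⱼ)

L_0(6.6) = (6.6 - 8)/(5 - 8) = 0.466667
L_1(6.6) = (6.6 - 5)/(8 - 5) = 0.533333

P(6.6) = 5×L_0(6.6) + (-4)×L_1(6.6)
P(6.6) = 0.200000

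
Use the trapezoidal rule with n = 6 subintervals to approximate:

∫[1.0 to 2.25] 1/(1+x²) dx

f(x) = 1/(1+x²)
a = 1.0, b = 2.25, n = 6
h = (b - a)/n = 0.208333

Trapezoidal rule: (h/2)[f(x₀) + 2f(x₁) + 2f(x₂) + ... + f(xₙ)]

x_0 = 1.0000, f(x_0) = 0.500000, coefficient = 1
x_1 = 1.2083, f(x_1) = 0.406493, coefficient = 2
x_2 = 1.4167, f(x_2) = 0.332564, coefficient = 2
x_3 = 1.6250, f(x_3) = 0.274678, coefficient = 2
x_4 = 1.8333, f(x_4) = 0.229299, coefficient = 2
x_5 = 2.0417, f(x_5) = 0.193483, coefficient = 2
x_6 = 2.2500, f(x_6) = 0.164948, coefficient = 1

I ≈ (0.208333/2) × 3.537982 = 0.368540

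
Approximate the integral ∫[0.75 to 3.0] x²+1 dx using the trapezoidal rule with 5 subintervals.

f(x) = x²+1
a = 0.75, b = 3.0, n = 5
h = (b - a)/n = 0.450000

Trapezoidal rule: (h/2)[f(x₀) + 2f(x₁) + 2f(x₂) + ... + f(xₙ)]

x_0 = 0.7500, f(x_0) = 1.562500, coefficient = 1
x_1 = 1.2000, f(x_1) = 2.440000, coefficient = 2
x_2 = 1.6500, f(x_2) = 3.722500, coefficient = 2
x_3 = 2.1000, f(x_3) = 5.410000, coefficient = 2
x_4 = 2.5500, f(x_4) = 7.502500, coefficient = 2
x_5 = 3.0000, f(x_5) = 10.000000, coefficient = 1

I ≈ (0.450000/2) × 49.712500 = 11.185313
Exact value: 11.109375
Error: 0.075938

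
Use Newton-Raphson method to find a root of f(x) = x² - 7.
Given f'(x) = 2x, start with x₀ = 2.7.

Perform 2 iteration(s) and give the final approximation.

f(x) = x² - 7
f'(x) = 2x
x₀ = 2.7

Newton-Raphson formula: x_{n+1} = x_n - f(x_n)/f'(x_n)

Iteration 1:
  f(2.700000) = 0.290000
  f'(2.700000) = 5.400000
  x_1 = 2.700000 - 0.290000/5.400000 = 2.646296
Iteration 2:
  f(2.646296) = 0.002884
  f'(2.646296) = 5.292593
  x_2 = 2.646296 - 0.002884/5.292593 = 2.645751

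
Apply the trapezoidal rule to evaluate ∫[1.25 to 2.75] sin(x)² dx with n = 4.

f(x) = sin(x)²
a = 1.25, b = 2.75, n = 4
h = (b - a)/n = 0.375000

Trapezoidal rule: (h/2)[f(x₀) + 2f(x₁) + 2f(x₂) + ... + f(xₙ)]

x_0 = 1.2500, f(x_0) = 0.900572, coefficient = 1
x_1 = 1.6250, f(x_1) = 0.997065, coefficient = 2
x_2 = 2.0000, f(x_2) = 0.826822, coefficient = 2
x_3 = 2.3750, f(x_3) = 0.481199, coefficient = 2
x_4 = 2.7500, f(x_4) = 0.145665, coefficient = 1

I ≈ (0.375000/2) × 5.656408 = 1.060577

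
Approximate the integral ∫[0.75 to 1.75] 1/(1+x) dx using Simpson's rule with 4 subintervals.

f(x) = 1/(1+x)
a = 0.75, b = 1.75, n = 4
h = (b - a)/n = 0.250000

Simpson's rule: (h/3)[f(x₀) + 4f(x₁) + 2f(x₂) + ... + f(xₙ)]

x_0 = 0.7500, f(x_0) = 0.571429, coefficient = 1
x_1 = 1.0000, f(x_1) = 0.500000, coefficient = 4
x_2 = 1.2500, f(x_2) = 0.444444, coefficient = 2
x_3 = 1.5000, f(x_3) = 0.400000, coefficient = 4
x_4 = 1.7500, f(x_4) = 0.363636, coefficient = 1

I ≈ (0.250000/3) × 5.423954 = 0.451996
Exact value: 0.451985
Error: 0.000011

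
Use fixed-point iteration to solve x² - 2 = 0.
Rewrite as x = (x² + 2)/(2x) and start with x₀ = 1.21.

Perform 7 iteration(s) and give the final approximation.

Equation: x² - 2 = 0
Fixed-point form: x = (x² + 2)/(2x)
x₀ = 1.21

x_1 = g(1.210000) = 1.431446
x_2 = g(1.431446) = 1.414317
x_3 = g(1.414317) = 1.414214
x_4 = g(1.414214) = 1.414214
x_5 = g(1.414214) = 1.414214
x_6 = g(1.414214) = 1.414214
x_7 = g(1.414214) = 1.414214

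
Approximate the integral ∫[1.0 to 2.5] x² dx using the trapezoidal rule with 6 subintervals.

f(x) = x²
a = 1.0, b = 2.5, n = 6
h = (b - a)/n = 0.250000

Trapezoidal rule: (h/2)[f(x₀) + 2f(x₁) + 2f(x₂) + ... + f(xₙ)]

x_0 = 1.0000, f(x_0) = 1.000000, coefficient = 1
x_1 = 1.2500, f(x_1) = 1.562500, coefficient = 2
x_2 = 1.5000, f(x_2) = 2.250000, coefficient = 2
x_3 = 1.7500, f(x_3) = 3.062500, coefficient = 2
x_4 = 2.0000, f(x_4) = 4.000000, coefficient = 2
x_5 = 2.2500, f(x_5) = 5.062500, coefficient = 2
x_6 = 2.5000, f(x_6) = 6.250000, coefficient = 1

I ≈ (0.250000/2) × 39.125000 = 4.890625
Exact value: 4.875000
Error: 0.015625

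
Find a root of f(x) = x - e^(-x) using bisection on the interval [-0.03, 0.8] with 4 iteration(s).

f(x) = x - e^(-x)
Initial interval: [-0.03, 0.8]

Iteration 1:
  c_1 = (-0.030000 + 0.800000)/2 = 0.385000
  f(c_1) = f(0.385000) = -0.295451
  f(a) × f(c) ≥ 0, new interval: [0.385000, 0.800000]
Iteration 2:
  c_2 = (0.385000 + 0.800000)/2 = 0.592500
  f(c_2) = f(0.592500) = 0.039557
  f(a) × f(c) < 0, new interval: [0.385000, 0.592500]
Iteration 3:
  c_3 = (0.385000 + 0.592500)/2 = 0.488750
  f(c_3) = f(0.488750) = -0.124643
  f(a) × f(c) ≥ 0, new interval: [0.488750, 0.592500]
Iteration 4:
  c_4 = (0.488750 + 0.592500)/2 = 0.540625
  f(c_4) = f(0.540625) = -0.041759
  f(a) × f(c) ≥ 0, new interval: [0.540625, 0.592500]

After 4 iteration(s), the approximation is c_4 = 0.540625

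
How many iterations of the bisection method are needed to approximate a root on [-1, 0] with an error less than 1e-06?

We need (b-a)/2^n ≤ 1e-06
(0 - (-1))/2^n ≤ 1e-06
1/2^n ≤ 1e-06
2^n ≥ 1000000
n ≥ log₂(1000000) = 19.93
n ≥ 20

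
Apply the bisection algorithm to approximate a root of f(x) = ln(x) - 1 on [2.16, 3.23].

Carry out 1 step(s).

f(x) = ln(x) - 1
Initial interval: [2.16, 3.23]

Iteration 1:
  c_1 = (2.160000 + 3.230000)/2 = 2.695000
  f(c_1) = f(2.695000) = -0.008602
  f(a) × f(c) ≥ 0, new interval: [2.695000, 3.230000]

After 1 iteration(s), the approximation is c_1 = 2.695000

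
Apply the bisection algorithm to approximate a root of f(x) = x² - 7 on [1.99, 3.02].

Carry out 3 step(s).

f(x) = x² - 7
Initial interval: [1.99, 3.02]

Iteration 1:
  c_1 = (1.990000 + 3.020000)/2 = 2.505000
  f(c_1) = f(2.505000) = -0.724975
  f(a) × f(c) ≥ 0, new interval: [2.505000, 3.020000]
Iteration 2:
  c_2 = (2.505000 + 3.020000)/2 = 2.762500
  f(c_2) = f(2.762500) = 0.631406
  f(a) × f(c) < 0, new interval: [2.505000, 2.762500]
Iteration 3:
  c_3 = (2.505000 + 2.762500)/2 = 2.633750
  f(c_3) = f(2.633750) = -0.063361
  f(a) × f(c) ≥ 0, new interval: [2.633750, 2.762500]

After 3 iteration(s), the approximation is c_3 = 2.633750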